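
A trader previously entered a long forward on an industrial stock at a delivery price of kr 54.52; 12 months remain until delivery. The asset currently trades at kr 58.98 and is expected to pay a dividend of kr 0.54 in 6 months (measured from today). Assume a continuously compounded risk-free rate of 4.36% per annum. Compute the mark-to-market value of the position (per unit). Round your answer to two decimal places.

kr 6.26

PV(remaining dividends) I = 0.54·e^(−0.0436·6/12) = 0.5284
Current forward F = (S − I)·e^(rT) = (58.98 − 0.5284)·e^(0.0436·12/12) = 58.4516 × 1.044564 = 61.0564
Value (long) = (F − K)·e^(−rT) = (61.0564 − 54.52) × 0.957337 = 6.2575
Value = kr 6.26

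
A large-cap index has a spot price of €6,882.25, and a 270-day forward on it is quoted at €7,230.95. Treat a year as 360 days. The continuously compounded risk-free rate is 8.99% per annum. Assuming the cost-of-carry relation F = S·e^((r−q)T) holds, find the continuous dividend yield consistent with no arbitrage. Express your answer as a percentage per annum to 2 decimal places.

2.40%

From F = S·e^((r−q)T): (r − q) = ln(F/S)/T
ln(7230.95/6882.25) = ln(1.050667) = 0.049425
(r − q) = 0.049425 / (270/360) = 0.065900
q = r − ln(F/S)/T = 0.0899 − 0.065900 = 0.024000
q = 2.40%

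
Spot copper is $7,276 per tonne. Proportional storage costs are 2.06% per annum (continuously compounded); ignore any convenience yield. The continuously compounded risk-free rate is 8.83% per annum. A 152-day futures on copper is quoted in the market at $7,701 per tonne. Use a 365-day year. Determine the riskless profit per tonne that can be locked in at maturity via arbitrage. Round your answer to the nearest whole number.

Fair futures: F* = S·e^(carry·T), with carry = (r + u) = 0.0883 + 0.0206 = 0.1089
F* = 7276 · e^(0.1089 × 152/365) = 7276 · e^0.045350 = 7276 × 1.046394 = $7613.5627
Market $7701 > fair $7613.5627: forward overpriced → cash-and-carry (buy spot, short the forward).
At maturity, profit = |F_mkt − F*| = |7701 − 7613.5627| = $87 per tonne

$87 per tonne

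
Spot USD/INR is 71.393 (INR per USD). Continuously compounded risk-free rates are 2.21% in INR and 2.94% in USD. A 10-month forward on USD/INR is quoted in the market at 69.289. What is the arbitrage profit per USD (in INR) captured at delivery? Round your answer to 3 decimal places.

Fair forward: F* = S·e^(carry·T), with carry = (r_INR − r_USD) = 0.0221 − 0.0294 = -0.0073
F* = 71.393 · e^(-0.0073 × 10/12) = 71.393 · e^-0.006083 = 71.393 × 0.993935 = 70.9600
Market 69.289 < fair 70.9600: forward underpriced → reverse cash-and-carry (short spot, go long the forward).
At maturity, profit = |F_mkt − F*| = |69.289 − 70.9600| = 1.671 per USD (in INR)

1.671 per USD (in INR)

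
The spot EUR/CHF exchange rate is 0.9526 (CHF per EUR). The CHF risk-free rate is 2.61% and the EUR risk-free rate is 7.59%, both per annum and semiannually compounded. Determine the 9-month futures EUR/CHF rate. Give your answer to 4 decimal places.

By covered interest parity, F = S · (1+r_CHF/2)^(2T) / (1+r_EUR/2)^(2T)
= 0.9526 × 1.019639 / 1.057462 = 0.9526 × 0.964232
F = 0.9185 CHF per EUR

0.9185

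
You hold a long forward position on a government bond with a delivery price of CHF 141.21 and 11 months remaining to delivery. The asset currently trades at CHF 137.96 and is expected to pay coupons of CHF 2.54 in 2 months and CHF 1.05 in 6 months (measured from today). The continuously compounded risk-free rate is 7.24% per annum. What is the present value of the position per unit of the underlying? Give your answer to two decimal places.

PV(remaining coupons) I = 2.54·e^(−0.0724·2/12) + 1.05·e^(−0.0724·6/12) = 3.5222
Current forward F = (S − I)·e^(rT) = (137.96 − 3.5222)·e^(0.0724·11/12) = 134.4378 × 1.068618 = 143.6627
Value (long) = (F − K)·e^(−rT) = (143.6627 − 141.21) × 0.935788 = 2.2952
Value = CHF 2.30

CHF 2.30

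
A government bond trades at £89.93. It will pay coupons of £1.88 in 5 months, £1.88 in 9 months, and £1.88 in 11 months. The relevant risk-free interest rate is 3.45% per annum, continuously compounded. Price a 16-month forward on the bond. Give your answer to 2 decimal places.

PV(coupons) I = 1.88·e^(−0.0345·5/12) + 1.88·e^(−0.0345·9/12) + 1.88·e^(−0.0345·11/12)
I = 1.8532 + 1.8320 + 1.8215 = 5.5067
F = (S − I)·e^(rT) = (89.93 − 5.5067) · e^(0.0345·16/12)
= 84.4233 · e^0.046000 = 84.4233 × 1.047074 = £88.40

£88.40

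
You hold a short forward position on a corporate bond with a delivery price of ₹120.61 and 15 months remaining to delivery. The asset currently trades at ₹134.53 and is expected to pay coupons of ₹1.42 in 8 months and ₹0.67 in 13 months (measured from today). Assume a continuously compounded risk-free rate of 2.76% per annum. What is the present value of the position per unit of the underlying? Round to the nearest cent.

-₹15.97

PV(remaining coupons) I = 1.42·e^(−0.0276·8/12) + 0.67·e^(−0.0276·13/12) = 2.0444
Current forward F = (S − I)·e^(rT) = (134.53 − 2.0444)·e^(0.0276·15/12) = 132.4856 × 1.035102 = 137.1361
Value (long) = (F − K)·e^(−rT) = (137.1361 − 120.61) × 0.966088 = 15.9657
Short position value = −(long value) = -₹15.97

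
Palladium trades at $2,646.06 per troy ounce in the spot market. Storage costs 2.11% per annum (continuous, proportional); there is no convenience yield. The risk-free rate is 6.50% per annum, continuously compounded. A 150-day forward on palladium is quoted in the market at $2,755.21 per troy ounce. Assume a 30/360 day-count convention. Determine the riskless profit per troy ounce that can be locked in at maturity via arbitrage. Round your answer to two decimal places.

Fair forward: F* = S·e^(carry·T), with carry = (r + u) = 0.0650 + 0.0211 = 0.0861
F* = 2646.06 · e^(0.0861 × 150/360) = 2646.06 · e^0.03587500 = 2646.06 × 1.03652627 = $2742.7107
Market $2755.21 > fair $2742.7107: forward overpriced → cash-and-carry (buy spot, short the forward).
At maturity, profit = |F_mkt − F*| = |2755.21 − 2742.7107| = $12.50 per troy ounce

$12.50 per troy ounce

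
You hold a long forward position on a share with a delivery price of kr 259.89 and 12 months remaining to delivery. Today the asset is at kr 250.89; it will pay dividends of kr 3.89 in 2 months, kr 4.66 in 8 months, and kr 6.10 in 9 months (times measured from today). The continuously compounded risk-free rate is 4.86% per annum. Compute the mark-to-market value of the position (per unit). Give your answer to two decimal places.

PV(remaining dividends) I = 3.89·e^(−0.0486·2/12) + 4.66·e^(−0.0486·8/12) + 6.10·e^(−0.0486·9/12) = 14.2517
Current forward F = (S − I)·e^(rT) = (250.89 − 14.2517)·e^(0.0486·12/12) = 236.6383 × 1.049800 = 248.4229
Value (long) = (F − K)·e^(−rT) = (248.4229 − 259.89) × 0.952562 = -10.9231
Value = -kr 10.92

-kr 10.92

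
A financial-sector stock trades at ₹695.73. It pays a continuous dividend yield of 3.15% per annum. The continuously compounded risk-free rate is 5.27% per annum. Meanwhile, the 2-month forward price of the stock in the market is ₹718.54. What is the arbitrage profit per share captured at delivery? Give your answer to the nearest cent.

₹20.35 per share

Fair forward: F* = S·e^(carry·T), with carry = (r − q) = 0.0527 − 0.0315 = 0.0212
F* = 695.73 · e^(0.0212 × 2/12) = 695.73 · e^0.003533 = 695.73 × 1.003539 = ₹698.1922
Market ₹718.54 > fair ₹698.1922: forward overpriced → cash-and-carry (buy spot, short the forward).
At maturity, profit = |F_mkt − F*| = |718.54 − 698.1922| = ₹20.35 per share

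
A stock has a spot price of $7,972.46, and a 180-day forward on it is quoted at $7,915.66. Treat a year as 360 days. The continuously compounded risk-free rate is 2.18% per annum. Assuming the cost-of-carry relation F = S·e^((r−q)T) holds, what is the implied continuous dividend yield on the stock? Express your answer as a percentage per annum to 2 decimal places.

3.61%

From F = S·e^((r−q)T): (r − q) = ln(F/S)/T
ln(7915.66/7972.46) = ln(0.992875) = -0.007151
(r − q) = -0.007151 / (180/360) = -0.014302
q = r − ln(F/S)/T = 0.0218 + 0.014302 = 0.036102
q = 3.61%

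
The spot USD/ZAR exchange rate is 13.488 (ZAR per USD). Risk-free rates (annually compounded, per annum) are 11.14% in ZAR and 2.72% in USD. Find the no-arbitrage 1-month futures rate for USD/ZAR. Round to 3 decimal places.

By covered interest parity, F = S · (1+r_ZAR)^T / (1+r_USD)^T
= 13.488 × 1.008841 / 1.002239 = 13.488 × 1.006587
F = 13.577 ZAR per USD

13.577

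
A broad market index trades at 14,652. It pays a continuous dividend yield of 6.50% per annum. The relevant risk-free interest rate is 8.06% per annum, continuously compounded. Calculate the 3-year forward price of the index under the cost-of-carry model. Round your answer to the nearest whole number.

F = S·e^((r − q)T) = 14652 · e^((0.0806 − 0.0650) × 3)
= 14652 · e^0.046800 = 14652 × 1.047912
F = 15,354

15,354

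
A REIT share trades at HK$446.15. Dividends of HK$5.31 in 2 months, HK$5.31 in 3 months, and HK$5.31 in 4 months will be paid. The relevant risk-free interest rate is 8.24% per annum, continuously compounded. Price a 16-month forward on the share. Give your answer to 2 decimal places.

HK$480.54

PV(dividends) I = 5.31·e^(−0.0824·2/12) + 5.31·e^(−0.0824·3/12) + 5.31·e^(−0.0824·4/12)
I = 5.2376 + 5.2017 + 5.1661 = 15.6054
F = (S − I)·e^(rT) = (446.15 − 15.6054) · e^(0.0824·16/12)
= 430.5446 · e^0.109867 = 430.5446 × 1.116130 = HK$480.54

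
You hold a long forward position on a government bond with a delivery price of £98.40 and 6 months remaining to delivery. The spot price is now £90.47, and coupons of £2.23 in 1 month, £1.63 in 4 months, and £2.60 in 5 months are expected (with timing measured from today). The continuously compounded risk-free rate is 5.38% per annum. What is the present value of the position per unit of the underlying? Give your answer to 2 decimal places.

-£11.68

PV(remaining coupons) I = 2.23·e^(−0.0538·1/12) + 1.63·e^(−0.0538·4/12) + 2.60·e^(−0.0538·5/12) = 6.3634
Current forward F = (S − I)·e^(rT) = (90.47 − 6.3634)·e^(0.0538·6/12) = 84.1066 × 1.027265 = 86.3998
Value (long) = (F − K)·e^(−rT) = (86.3998 − 98.40) × 0.973459 = -11.6817
Value = -£11.68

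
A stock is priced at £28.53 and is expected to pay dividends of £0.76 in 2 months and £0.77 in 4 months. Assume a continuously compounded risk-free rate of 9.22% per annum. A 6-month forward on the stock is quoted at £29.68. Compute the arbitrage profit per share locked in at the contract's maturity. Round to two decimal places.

PV(dividends) I = 0.76·e^(−0.0922·2/12) + 0.77·e^(−0.0922·4/12) = 1.4951
Fair forward F* = (S − I)·e^(rT) = (28.53 − 1.4951)·e^0.046100 = 27.0349 × 1.047179 = 28.3104
Market £29.68 > fair 28.3104: forward overpriced → cash-and-carry (borrow at r, buy the stock and collect the dividends, short the forward).
Profit at T = |F_mkt − F*| = |29.68 − 28.3104| = £1.37 per share

£1.37 per share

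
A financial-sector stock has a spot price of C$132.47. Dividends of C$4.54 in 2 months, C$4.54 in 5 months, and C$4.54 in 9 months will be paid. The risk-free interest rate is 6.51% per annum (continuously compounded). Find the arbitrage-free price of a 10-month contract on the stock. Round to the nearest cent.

C$125.88

PV(dividends) I = 4.54·e^(−0.0651·2/12) + 4.54·e^(−0.0651·5/12) + 4.54·e^(−0.0651·9/12)
I = 4.4910 + 4.4185 + 4.3237 = 13.2332
F = (S − I)·e^(rT) = (132.47 − 13.2332) · e^(0.0651·10/12)
= 119.2368 · e^0.054250 = 119.2368 × 1.055749 = C$125.88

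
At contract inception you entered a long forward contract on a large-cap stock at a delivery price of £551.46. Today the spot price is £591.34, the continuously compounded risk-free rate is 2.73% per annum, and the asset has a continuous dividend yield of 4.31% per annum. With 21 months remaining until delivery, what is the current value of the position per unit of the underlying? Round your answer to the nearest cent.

£22.65

Current fair forward for the remaining 21 months: F = S·e^((r − q)·T), (r − q) = 0.0273 − 0.0431 = -0.0158
F = 591.34 · e^(-0.0158 × 21/12) = 591.34 × 0.972729 = 575.2136
Value of long forward = (F − K)·e^(−rT) = (575.2136 − 551.46) · e^(−0.0273·21/12)
= 23.7536 × 0.953348 = 22.65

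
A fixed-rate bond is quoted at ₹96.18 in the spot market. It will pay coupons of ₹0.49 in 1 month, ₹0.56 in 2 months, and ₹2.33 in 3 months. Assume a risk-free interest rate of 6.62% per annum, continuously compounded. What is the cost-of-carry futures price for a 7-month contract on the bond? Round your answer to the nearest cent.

₹96.50

PV(coupons) I = 0.49·e^(−0.0662·1/12) + 0.56·e^(−0.0662·2/12) + 2.33·e^(−0.0662·3/12)
I = 0.4873 + 0.5539 + 2.2918 = 3.3330
F = (S − I)·e^(rT) = (96.18 − 3.3330) · e^(0.0662·7/12)
= 92.8470 · e^0.038617 = 92.8470 × 1.039372 = ₹96.50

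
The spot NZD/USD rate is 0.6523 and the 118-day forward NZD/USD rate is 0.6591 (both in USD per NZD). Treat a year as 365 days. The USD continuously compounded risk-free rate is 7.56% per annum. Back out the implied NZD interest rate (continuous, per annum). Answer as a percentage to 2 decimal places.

F = S·e^((r_USD − r_NZD)T) ⇒ r_NZD = r_USD − ln(F/S)/T
ln(0.6591/0.6523) = 0.010371; /(118/365) = 0.032080
r_NZD = 0.0756 − 0.032080 = 0.043520
r_NZD = 4.35%

4.35%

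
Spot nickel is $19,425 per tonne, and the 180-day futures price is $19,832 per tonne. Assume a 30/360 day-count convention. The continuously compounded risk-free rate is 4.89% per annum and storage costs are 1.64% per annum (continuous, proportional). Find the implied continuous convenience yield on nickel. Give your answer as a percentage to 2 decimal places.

2.38%

F = S·e^((r+u−y)T) ⇒ (r+u−y) = ln(F/S)/T
ln(19832/19425) = 0.020736; /T ⇒ 0.041472
y = r + u − ln(F/S)/T = 0.0489 + 0.0164 − 0.041472 = 0.023828
y = 2.38%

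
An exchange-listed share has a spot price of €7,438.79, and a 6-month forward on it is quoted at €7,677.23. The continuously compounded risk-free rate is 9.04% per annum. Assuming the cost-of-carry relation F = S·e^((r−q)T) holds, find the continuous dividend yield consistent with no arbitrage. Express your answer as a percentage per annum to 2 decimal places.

2.73%

From F = S·e^((r−q)T): (r − q) = ln(F/S)/T
ln(7677.23/7438.79) = ln(1.032054) = 0.031551
(r − q) = 0.031551 / (6/12) = 0.063102
q = r − ln(F/S)/T = 0.0904 − 0.063102 = 0.027298
q = 2.73%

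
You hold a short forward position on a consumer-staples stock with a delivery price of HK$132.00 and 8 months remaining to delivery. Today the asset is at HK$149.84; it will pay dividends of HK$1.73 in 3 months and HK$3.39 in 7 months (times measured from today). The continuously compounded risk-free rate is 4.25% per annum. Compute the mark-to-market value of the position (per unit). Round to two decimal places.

PV(remaining dividends) I = 1.73·e^(−0.0425·3/12) + 3.39·e^(−0.0425·7/12) = 5.0187
Current forward F = (S − I)·e^(rT) = (149.84 − 5.0187)·e^(0.0425·8/12) = 144.8213 × 1.028739 = 148.9833
Value (long) = (F − K)·e^(−rT) = (148.9833 − 132.00) × 0.972064 = 16.5089
Short position value = −(long value) = -HK$16.51

-HK$16.51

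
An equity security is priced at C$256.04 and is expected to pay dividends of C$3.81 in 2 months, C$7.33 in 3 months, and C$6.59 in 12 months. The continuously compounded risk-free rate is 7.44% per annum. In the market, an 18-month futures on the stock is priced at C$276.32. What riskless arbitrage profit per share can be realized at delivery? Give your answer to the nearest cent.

C$9.14 per share

PV(dividends) I = 3.81·e^(−0.0744·2/12) + 7.33·e^(−0.0744·3/12) + 6.59·e^(−0.0744·12/12) = 17.0755
Fair futures F* = (S − I)·e^(rT) = (256.04 − 17.0755)·e^0.111600 = 238.9645 × 1.118066 = 267.1781
Market C$276.32 > fair 267.1781: forward overpriced → cash-and-carry (borrow at r, buy the stock and collect the dividends, short the forward).
Profit at T = |F_mkt − F*| = |276.32 − 267.1781| = C$9.14 per share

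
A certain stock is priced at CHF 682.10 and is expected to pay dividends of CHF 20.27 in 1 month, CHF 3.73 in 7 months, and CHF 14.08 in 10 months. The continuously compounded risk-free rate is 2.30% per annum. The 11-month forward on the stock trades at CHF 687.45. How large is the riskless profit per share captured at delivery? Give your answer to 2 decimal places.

PV(dividends) I = 20.27·e^(−0.0230·1/12) + 3.73·e^(−0.0230·7/12) + 14.08·e^(−0.0230·10/12) = 37.7242
Fair forward F* = (S − I)·e^(rT) = (682.10 − 37.7242)·e^0.021083 = 644.3758 × 1.021307 = 658.1055
Market CHF 687.45 > fair 658.1055: forward overpriced → cash-and-carry (borrow at r, buy the stock and collect the dividends, short the forward).
Profit at T = |F_mkt − F*| = |687.45 − 658.1055| = CHF 29.34 per share

CHF 29.34 per share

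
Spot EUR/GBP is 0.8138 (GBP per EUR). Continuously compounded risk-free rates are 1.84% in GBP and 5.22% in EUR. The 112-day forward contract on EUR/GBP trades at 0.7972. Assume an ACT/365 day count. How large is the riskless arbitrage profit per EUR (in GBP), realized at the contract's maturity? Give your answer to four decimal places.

Fair forward: F* = S·e^(carry·T), with carry = (r_GBP − r_EUR) = 0.0184 − 0.0522 = -0.0338
F* = 0.8138 · e^(-0.0338 × 112/365) = 0.8138 · e^-0.010372 = 0.8138 × 0.989682 = 0.8054
Market 0.7972 < fair 0.8054: forward underpriced → reverse cash-and-carry (short spot, go long the forward).
At maturity, profit = |F_mkt − F*| = |0.7972 − 0.8054| = 0.0082 per EUR (in GBP)

0.0082 per EUR (in GBP)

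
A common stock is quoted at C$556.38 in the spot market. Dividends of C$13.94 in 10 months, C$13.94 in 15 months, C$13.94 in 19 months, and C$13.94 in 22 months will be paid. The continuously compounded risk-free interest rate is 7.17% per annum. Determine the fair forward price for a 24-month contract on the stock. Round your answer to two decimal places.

C$583.83

PV(dividends) I = 13.94·e^(−0.0717·10/12) + 13.94·e^(−0.0717·15/12) + 13.94·e^(−0.0717·19/12) + 13.94·e^(−0.0717·22/12)
I = 13.1315 + 12.7450 + 12.4440 + 12.2229 = 50.5434
F = (S − I)·e^(rT) = (556.38 − 50.5434) · e^(0.0717·24/12)
= 505.8366 · e^0.143400 = 505.8366 × 1.154191 = C$583.83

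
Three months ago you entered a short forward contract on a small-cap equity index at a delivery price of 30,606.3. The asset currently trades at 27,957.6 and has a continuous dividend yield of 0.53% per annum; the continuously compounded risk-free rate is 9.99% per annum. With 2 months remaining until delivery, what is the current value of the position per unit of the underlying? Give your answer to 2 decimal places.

Current fair forward for the remaining 2 months: F = S·e^((r − q)·T), (r − q) = 0.0999 − 0.0053 = 0.0946
F = 27957.6 · e^(0.0946 × 2/12) = 27957.6 × 1.01589162 = 28401.8916
Value of long forward = (F − K)·e^(−rT) = (28401.8916 − 30606.3) · e^(−0.0999·2/12)
= -2204.4084 × 0.98348785 = -2168.01
Short position value = −(long value) = 2168.01

2168.01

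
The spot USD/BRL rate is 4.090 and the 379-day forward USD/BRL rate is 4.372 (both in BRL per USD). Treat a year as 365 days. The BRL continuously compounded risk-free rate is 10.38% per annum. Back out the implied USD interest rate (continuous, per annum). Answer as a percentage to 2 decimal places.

F = S·e^((r_BRL − r_USD)T) ⇒ r_USD = r_BRL − ln(F/S)/T
ln(4.372/4.090) = 0.066676; /(379/365) = 0.064213
r_USD = 0.1038 − 0.064213 = 0.039587
r_USD = 3.96%

3.96%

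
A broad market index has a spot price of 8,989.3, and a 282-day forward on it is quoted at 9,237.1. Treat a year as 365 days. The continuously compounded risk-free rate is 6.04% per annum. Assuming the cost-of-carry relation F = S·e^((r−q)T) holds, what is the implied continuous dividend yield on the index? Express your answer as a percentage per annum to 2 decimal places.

From F = S·e^((r−q)T): (r − q) = ln(F/S)/T
ln(9237.1/8989.3) = ln(1.027566) = 0.027193
(r − q) = 0.027193 / (282/365) = 0.035197
q = r − ln(F/S)/T = 0.0604 − 0.035197 = 0.025203
q = 2.52%

2.52%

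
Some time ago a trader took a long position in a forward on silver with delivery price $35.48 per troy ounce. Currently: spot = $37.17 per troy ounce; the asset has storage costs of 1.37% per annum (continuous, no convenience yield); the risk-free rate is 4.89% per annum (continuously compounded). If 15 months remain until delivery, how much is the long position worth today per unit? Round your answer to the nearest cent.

$4.44 per troy ounce

Current fair forward for the remaining 15 months: F = S·e^((r + u)·T), (r + u) = 0.0489 + 0.0137 = 0.0626
F = 37.17 · e^(0.0626 × 15/12) = 37.17 × 1.081393 = 40.1954
Value of long forward = (F − K)·e^(−rT) = (40.1954 − 35.48) · e^(−0.0489·15/12)
= 4.7154 × 0.940706 = 4.44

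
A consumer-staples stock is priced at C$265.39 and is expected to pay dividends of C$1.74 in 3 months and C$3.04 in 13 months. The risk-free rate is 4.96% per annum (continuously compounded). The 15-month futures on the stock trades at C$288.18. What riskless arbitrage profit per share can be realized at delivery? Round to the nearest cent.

C$10.71 per share

PV(dividends) I = 1.74·e^(−0.0496·3/12) + 3.04·e^(−0.0496·13/12) = 4.5995
Fair futures F* = (S − I)·e^(rT) = (265.39 − 4.5995)·e^0.062000 = 260.7905 × 1.063962 = 277.4712
Market C$288.18 > fair 277.4712: forward overpriced → cash-and-carry (borrow at r, buy the stock and collect the dividends, short the forward).
Profit at T = |F_mkt − F*| = |288.18 − 277.4712| = C$10.71 per share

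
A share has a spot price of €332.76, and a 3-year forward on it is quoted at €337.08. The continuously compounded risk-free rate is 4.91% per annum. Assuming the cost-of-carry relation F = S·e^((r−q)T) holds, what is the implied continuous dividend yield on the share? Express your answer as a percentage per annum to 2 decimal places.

From F = S·e^((r−q)T): (r − q) = ln(F/S)/T
ln(337.08/332.76) = ln(1.012982) = 0.012898
(r − q) = 0.012898 / (3) = 0.004299
q = r − ln(F/S)/T = 0.0491 − 0.004299 = 0.044801
q = 4.48%

4.48%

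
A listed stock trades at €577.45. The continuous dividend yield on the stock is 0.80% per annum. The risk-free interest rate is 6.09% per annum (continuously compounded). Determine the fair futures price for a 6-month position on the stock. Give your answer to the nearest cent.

€592.93

F = S·e^((r − q)T) = 577.45 · e^((0.0609 − 0.0080) × 6/12)
= 577.45 · e^0.026450 = 577.45 × 1.026803
F = €592.93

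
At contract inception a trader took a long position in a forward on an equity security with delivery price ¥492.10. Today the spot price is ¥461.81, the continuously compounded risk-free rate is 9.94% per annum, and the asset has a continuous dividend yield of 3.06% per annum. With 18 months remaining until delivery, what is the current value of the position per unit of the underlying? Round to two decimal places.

Current fair forward for the remaining 18 months: F = S·e^((r − q)·T), (r − q) = 0.0994 − 0.0306 = 0.0688
F = 461.81 · e^(0.0688 × 18/12) = 461.81 × 1.108713 = 512.0148
Value of long forward = (F − K)·e^(−rT) = (512.0148 − 492.10) · e^(−0.0994·18/12)
= 19.9148 × 0.861483 = 17.16

¥17.16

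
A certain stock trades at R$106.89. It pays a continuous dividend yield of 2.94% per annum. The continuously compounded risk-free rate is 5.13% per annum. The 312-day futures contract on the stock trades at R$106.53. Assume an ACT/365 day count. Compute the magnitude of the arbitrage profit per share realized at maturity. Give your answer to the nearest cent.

Fair futures: F* = S·e^(carry·T), with carry = (r − q) = 0.0513 − 0.0294 = 0.0219
F* = 106.89 · e^(0.0219 × 312/365) = 106.89 · e^0.018720 = 106.89 × 1.018896 = R$108.9098
Market R$106.53 < fair R$108.9098: forward underpriced → reverse cash-and-carry (short spot, go long the forward).
At maturity, profit = |F_mkt − F*| = |106.53 − 108.9098| = R$2.38 per share

R$2.38 per share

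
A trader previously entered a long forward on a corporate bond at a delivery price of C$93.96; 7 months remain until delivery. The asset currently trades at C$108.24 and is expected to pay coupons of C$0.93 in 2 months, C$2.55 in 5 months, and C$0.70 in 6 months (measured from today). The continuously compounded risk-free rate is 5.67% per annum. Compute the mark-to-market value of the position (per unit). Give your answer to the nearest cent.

PV(remaining coupons) I = 0.93·e^(−0.0567·2/12) + 2.55·e^(−0.0567·5/12) + 0.70·e^(−0.0567·6/12) = 4.0921
Current forward F = (S − I)·e^(rT) = (108.24 − 4.0921)·e^(0.0567·7/12) = 104.1479 × 1.033628 = 107.6502
Value (long) = (F − K)·e^(−rT) = (107.6502 − 93.96) × 0.967466 = 13.2448
Value = C$13.24

C$13.24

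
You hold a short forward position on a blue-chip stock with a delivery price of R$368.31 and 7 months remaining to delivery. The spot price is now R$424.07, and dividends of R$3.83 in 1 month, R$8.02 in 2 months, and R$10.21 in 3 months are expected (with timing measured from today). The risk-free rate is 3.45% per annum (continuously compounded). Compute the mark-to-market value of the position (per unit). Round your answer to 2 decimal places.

PV(remaining dividends) I = 3.83·e^(−0.0345·1/12) + 8.02·e^(−0.0345·2/12) + 10.21·e^(−0.0345·3/12) = 21.9153
Current forward F = (S − I)·e^(rT) = (424.07 − 21.9153)·e^(0.0345·7/12) = 402.1547 × 1.020329 = 410.3301
Value (long) = (F − K)·e^(−rT) = (410.3301 − 368.31) × 0.980076 = 41.1829
Short position value = −(long value) = -R$41.18

-R$41.18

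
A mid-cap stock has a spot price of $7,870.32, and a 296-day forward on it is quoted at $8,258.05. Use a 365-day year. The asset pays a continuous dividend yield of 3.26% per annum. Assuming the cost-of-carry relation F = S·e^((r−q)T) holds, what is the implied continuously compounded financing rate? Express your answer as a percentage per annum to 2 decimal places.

9.19%

From F = S·e^((r−q)T): (r − q) = ln(F/S)/T
ln(8258.05/7870.32) = ln(1.049265) = 0.048090
(r − q) = 0.048090 / (296/365) = 0.059300
r = ln(F/S)/T + q = 0.059300 + 0.0326 = 0.091900
r = 9.19%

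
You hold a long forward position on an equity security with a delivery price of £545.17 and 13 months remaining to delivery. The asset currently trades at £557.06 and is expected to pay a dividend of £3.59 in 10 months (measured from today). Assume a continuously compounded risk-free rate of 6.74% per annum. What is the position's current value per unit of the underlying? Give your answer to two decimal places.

£46.88

PV(remaining dividends) I = 3.59·e^(−0.0674·10/12) = 3.3939
Current forward F = (S − I)·e^(rT) = (557.06 − 3.3939)·e^(0.0674·13/12) = 553.6661 × 1.075748 = 595.6052
Value (long) = (F − K)·e^(−rT) = (595.6052 − 545.17) × 0.929585 = 46.8838
Value = £46.88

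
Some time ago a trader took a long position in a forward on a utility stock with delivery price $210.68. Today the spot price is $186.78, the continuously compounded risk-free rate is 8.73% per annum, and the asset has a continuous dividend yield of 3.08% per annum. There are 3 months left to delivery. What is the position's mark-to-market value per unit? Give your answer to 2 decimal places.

-$20.78

Current fair forward for the remaining 3 months: F = S·e^((r − q)·T), (r − q) = 0.0873 − 0.0308 = 0.0565
F = 186.78 · e^(0.0565 × 3/12) = 186.78 × 1.014225 = 189.4369
Value of long forward = (F − K)·e^(−rT) = (189.4369 − 210.68) · e^(−0.0873·3/12)
= -21.2431 × 0.978411 = -20.78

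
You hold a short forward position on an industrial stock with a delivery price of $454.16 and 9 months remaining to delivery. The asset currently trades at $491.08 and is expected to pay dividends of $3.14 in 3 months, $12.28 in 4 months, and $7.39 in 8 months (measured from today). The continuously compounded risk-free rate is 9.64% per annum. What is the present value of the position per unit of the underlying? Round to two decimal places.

PV(remaining dividends) I = 3.14·e^(−0.0964·3/12) + 12.28·e^(−0.0964·4/12) + 7.39·e^(−0.0964·8/12) = 21.8869
Current forward F = (S − I)·e^(rT) = (491.08 − 21.8869)·e^(0.0964·9/12) = 469.1931 × 1.074978 = 504.3723
Value (long) = (F − K)·e^(−rT) = (504.3723 − 454.16) × 0.930252 = 46.7101
Short position value = −(long value) = -$46.71

-$46.71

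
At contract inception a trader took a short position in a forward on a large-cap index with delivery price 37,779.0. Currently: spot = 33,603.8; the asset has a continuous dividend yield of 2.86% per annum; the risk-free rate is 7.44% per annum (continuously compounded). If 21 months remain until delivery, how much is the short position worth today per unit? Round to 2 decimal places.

1203.61

Current fair forward for the remaining 21 months: F = S·e^((r − q)·T), (r − q) = 0.0744 − 0.0286 = 0.0458
F = 33603.8 · e^(0.0458 × 21/12) = 33603.8 × 1.08344957 = 36408.0227
Value of long forward = (F − K)·e^(−rT) = (36408.0227 − 37779.0) · e^(−0.0744·21/12)
= -1370.9773 × 0.87791983 = -1203.61
Short position value = −(long value) = 1203.61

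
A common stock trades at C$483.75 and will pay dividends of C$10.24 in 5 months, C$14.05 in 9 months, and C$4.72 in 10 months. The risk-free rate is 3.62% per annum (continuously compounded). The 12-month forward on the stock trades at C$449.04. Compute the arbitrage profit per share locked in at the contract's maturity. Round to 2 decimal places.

C$23.16 per share

PV(dividends) I = 10.24·e^(−0.0362·5/12) + 14.05·e^(−0.0362·9/12) + 4.72·e^(−0.0362·10/12) = 28.3401
Fair forward F* = (S − I)·e^(rT) = (483.75 − 28.3401)·e^0.036200 = 455.4099 × 1.036863 = 472.1977
Market C$449.04 < fair 472.1977: forward underpriced → reverse cash-and-carry (short the stock, invest proceeds at r, pay the dividends, go long the forward).
Profit at T = |F_mkt − F*| = |449.04 − 472.1977| = C$23.16 per share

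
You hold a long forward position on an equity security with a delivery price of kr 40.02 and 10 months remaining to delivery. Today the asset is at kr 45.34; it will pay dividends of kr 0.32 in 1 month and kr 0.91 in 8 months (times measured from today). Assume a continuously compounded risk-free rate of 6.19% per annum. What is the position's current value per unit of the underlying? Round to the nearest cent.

kr 6.14

PV(remaining dividends) I = 0.32·e^(−0.0619·1/12) + 0.91·e^(−0.0619·8/12) = 1.1916
Current forward F = (S − I)·e^(rT) = (45.34 − 1.1916)·e^(0.0619·10/12) = 44.1484 × 1.052937 = 46.4855
Value (long) = (F − K)·e^(−rT) = (46.4855 − 40.02) × 0.949725 = 6.1404
Value = kr 6.14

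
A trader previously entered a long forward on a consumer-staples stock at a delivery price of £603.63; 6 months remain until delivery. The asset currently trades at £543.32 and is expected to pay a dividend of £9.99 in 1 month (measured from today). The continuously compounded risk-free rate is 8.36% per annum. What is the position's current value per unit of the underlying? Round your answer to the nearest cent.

PV(remaining dividends) I = 9.99·e^(−0.0836·1/12) = 9.9206
Current forward F = (S − I)·e^(rT) = (543.32 − 9.9206)·e^(0.0836·6/12) = 533.3994 × 1.042686 = 556.1681
Value (long) = (F − K)·e^(−rT) = (556.1681 − 603.63) × 0.959062 = -45.5189
Value = -£45.52

-£45.52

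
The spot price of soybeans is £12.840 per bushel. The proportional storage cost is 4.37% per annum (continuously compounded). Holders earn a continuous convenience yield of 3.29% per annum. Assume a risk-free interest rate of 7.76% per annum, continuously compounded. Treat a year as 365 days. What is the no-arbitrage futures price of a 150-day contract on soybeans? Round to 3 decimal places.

£13.315 per bushel

Net carry = r + u − y = 0.0776 + 0.0437 − 0.0329 = 0.0884
F = S·e^((r+u−y)T) = 12.840 · e^(0.0884 × 150/365) = 12.840 · e^0.036329
= 12.840 × 1.036997 = £13.315 per bushel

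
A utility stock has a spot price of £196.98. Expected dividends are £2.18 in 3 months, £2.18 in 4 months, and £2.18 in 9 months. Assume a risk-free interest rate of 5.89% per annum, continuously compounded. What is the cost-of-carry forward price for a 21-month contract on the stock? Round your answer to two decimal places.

PV(dividends) I = 2.18·e^(−0.0589·3/12) + 2.18·e^(−0.0589·4/12) + 2.18·e^(−0.0589·9/12)
I = 2.1481 + 2.1376 + 2.0858 = 6.3715
F = (S − I)·e^(rT) = (196.98 − 6.3715) · e^(0.0589·21/12)
= 190.6085 · e^0.103075 = 190.6085 × 1.108575 = £211.30

£211.30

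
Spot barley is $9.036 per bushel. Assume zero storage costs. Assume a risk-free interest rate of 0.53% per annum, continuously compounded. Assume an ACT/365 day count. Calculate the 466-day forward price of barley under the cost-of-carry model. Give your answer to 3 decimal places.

F = S·e^(rT) = 9.036 · e^(0.0053 × 466/365) = 9.036 · e^0.006767
= 9.036 × 1.006790 = $9.097 per bushel

$9.097 per bushel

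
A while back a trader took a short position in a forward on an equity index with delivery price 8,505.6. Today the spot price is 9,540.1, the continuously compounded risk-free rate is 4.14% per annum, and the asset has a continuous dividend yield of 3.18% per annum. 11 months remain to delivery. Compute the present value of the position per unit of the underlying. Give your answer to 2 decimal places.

-1077.16

Current fair forward for the remaining 11 months: F = S·e^((r − q)·T), (r − q) = 0.0414 − 0.0318 = 0.0096
F = 9540.1 · e^(0.0096 × 11/12) = 9540.1 × 1.00883883 = 9624.4233
Value of long forward = (F − K)·e^(−rT) = (9624.4233 − 8505.6) · e^(−0.0414·11/12)
= 1118.8233 × 0.96276108 = 1077.16
Short position value = −(long value) = -1077.16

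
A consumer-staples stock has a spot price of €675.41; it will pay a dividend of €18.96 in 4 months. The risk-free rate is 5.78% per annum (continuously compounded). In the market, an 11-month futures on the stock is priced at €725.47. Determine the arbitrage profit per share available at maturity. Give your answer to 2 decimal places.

PV(dividends) I = 18.96·e^(−0.0578·4/12) = 18.5982
Fair futures F* = (S − I)·e^(rT) = (675.41 − 18.5982)·e^0.052983 = 656.8118 × 1.054412 = 692.5502
Market €725.47 > fair 692.5502: forward overpriced → cash-and-carry (borrow at r, buy the stock and collect the dividends, short the forward).
Profit at T = |F_mkt − F*| = |725.47 − 692.5502| = €32.92 per share

€32.92 per share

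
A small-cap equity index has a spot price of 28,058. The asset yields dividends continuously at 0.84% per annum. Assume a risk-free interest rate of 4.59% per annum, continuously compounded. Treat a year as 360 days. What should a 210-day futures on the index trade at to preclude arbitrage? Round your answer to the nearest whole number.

F = S·e^((r − q)T) = 28058 · e^((0.0459 − 0.0084) × 210/360)
= 28058 · e^0.021875 = 28058 × 1.022116
F = 28,679

28,679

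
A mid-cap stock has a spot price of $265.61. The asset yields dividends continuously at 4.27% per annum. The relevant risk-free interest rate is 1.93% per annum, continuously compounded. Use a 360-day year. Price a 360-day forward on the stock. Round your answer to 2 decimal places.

$259.47

F = S·e^((r − q)T) = 265.61 · e^((0.0193 − 0.0427) × 360/360)
= 265.61 · e^-0.023400 = 265.61 × 0.976872
F = $259.47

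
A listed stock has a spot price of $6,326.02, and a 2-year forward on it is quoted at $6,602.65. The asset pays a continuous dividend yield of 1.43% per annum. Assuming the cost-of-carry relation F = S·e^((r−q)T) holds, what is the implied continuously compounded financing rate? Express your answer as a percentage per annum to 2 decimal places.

From F = S·e^((r−q)T): (r − q) = ln(F/S)/T
ln(6602.65/6326.02) = ln(1.043729) = 0.042800
(r − q) = 0.042800 / (2) = 0.021400
r = ln(F/S)/T + q = 0.021400 + 0.0143 = 0.035700
r = 3.57%

3.57%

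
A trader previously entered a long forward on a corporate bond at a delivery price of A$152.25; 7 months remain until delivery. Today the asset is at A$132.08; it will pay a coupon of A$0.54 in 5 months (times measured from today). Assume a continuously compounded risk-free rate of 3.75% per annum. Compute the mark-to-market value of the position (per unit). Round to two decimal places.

PV(remaining coupons) I = 0.54·e^(−0.0375·5/12) = 0.5316
Current forward F = (S − I)·e^(rT) = (132.08 − 0.5316)·e^(0.0375·7/12) = 131.5484 × 1.022116 = 134.4577
Value (long) = (F − K)·e^(−rT) = (134.4577 − 152.25) × 0.978363 = -17.4073
Value = -A$17.41

-A$17.41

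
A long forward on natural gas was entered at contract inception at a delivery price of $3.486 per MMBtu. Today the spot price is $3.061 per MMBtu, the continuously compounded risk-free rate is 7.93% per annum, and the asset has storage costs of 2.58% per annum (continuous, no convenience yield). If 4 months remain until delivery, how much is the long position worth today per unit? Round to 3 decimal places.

Current fair forward for the remaining 4 months: F = S·e^((r + u)·T), (r + u) = 0.0793 + 0.0258 = 0.1051
F = 3.061 · e^(0.1051 × 4/12) = 3.061 × 1.035654 = 3.1701
Value of long forward = (F − K)·e^(−rT) = (3.1701 − 3.486) · e^(−0.0793·4/12)
= -0.3159 × 0.973913 = -0.308

-$0.308 per MMBtu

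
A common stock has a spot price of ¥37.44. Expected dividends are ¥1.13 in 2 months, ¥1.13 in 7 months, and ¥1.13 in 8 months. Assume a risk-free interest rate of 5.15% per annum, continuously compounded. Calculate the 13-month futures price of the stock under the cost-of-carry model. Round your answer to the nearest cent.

PV(dividends) I = 1.13·e^(−0.0515·2/12) + 1.13·e^(−0.0515·7/12) + 1.13·e^(−0.0515·8/12)
I = 1.1203 + 1.0966 + 1.0919 = 3.3088
F = (S − I)·e^(rT) = (37.44 − 3.3088) · e^(0.0515·13/12)
= 34.1312 · e^0.055792 = 34.1312 × 1.057378 = ¥36.09

¥36.09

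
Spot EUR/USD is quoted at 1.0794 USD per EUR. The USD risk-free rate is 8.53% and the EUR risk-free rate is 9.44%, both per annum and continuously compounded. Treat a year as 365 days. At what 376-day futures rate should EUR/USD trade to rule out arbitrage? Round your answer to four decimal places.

F = S·e^((r_USD − r_EUR)T) = 1.0794 · e^((0.0853 − 0.0944) × 376/365)
= 1.0794 · e^-0.009374 = 1.0794 × 0.990670
F = 1.0693 USD per EUR

1.0693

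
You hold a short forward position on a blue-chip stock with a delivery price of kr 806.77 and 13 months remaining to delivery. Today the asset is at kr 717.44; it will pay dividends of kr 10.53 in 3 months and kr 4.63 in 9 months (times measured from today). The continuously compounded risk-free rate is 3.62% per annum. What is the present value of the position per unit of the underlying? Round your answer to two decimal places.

PV(remaining dividends) I = 10.53·e^(−0.0362·3/12) + 4.63·e^(−0.0362·9/12) = 14.9411
Current forward F = (S − I)·e^(rT) = (717.44 − 14.9411)·e^(0.0362·13/12) = 702.4989 × 1.039996 = 730.5960
Value (long) = (F − K)·e^(−rT) = (730.5960 − 806.77) × 0.961542 = -73.2445
Short position value = −(long value) = kr 73.24

kr 73.24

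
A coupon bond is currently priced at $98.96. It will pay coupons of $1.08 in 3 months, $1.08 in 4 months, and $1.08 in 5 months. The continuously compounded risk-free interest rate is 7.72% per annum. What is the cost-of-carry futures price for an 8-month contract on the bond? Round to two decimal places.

PV(coupons) I = 1.08·e^(−0.0772·3/12) + 1.08·e^(−0.0772·4/12) + 1.08·e^(−0.0772·5/12)
I = 1.0594 + 1.0526 + 1.0458 = 3.1578
F = (S − I)·e^(rT) = (98.96 − 3.1578) · e^(0.0772·8/12)
= 95.8022 · e^0.051467 = 95.8022 × 1.052814 = $100.86

$100.86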